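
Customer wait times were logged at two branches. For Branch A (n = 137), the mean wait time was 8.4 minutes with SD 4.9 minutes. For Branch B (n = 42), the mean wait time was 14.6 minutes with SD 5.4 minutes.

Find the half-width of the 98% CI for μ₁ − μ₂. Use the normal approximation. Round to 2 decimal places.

2.17

SE₁ = s₁/√n₁ = 4.9/√137 = 0.4186; SE₂ = 5.4/√42 = 0.8332.
Independent samples, unequal variances: SE_diff = √(SE₁² + SE₂²) = √(0.17522596 + 0.69422224) = 0.9324.
z* = 2.326, so margin of error = 2.326 × 0.9324 = 2.1688.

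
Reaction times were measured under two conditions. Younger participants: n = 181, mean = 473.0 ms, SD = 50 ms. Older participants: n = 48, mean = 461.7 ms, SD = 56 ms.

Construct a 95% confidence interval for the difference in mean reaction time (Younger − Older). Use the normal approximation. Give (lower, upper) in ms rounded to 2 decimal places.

(-6.14, 28.74)

Standard errors of each mean: 50/√181 = 3.7165 and 56/√48 = 8.0829.
SE(x̄₁ − x̄₂) = √(3.7165² + 8.0829²) = 8.8964 for independent samples with unequal variances.
With z* = 1.960, the margin is 1.960 × 8.8964 = 17.4369.
x̄₁ − x̄₂ = 473.0 − 461.7 = 11.3000; the interval is 11.3000 ± 17.4369 = (-6.14, 28.74).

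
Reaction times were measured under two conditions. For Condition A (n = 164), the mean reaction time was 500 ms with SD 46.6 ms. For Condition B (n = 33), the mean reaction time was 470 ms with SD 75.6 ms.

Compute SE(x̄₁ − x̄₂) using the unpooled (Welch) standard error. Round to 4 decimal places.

13.6541

Per-group SEs: s₁/√n₁ = 46.6/√164 = 3.6388, s₂/√n₂ = 75.6/√33 = 13.1603.
Unpooled SE of the difference: √(13.24086544 + 173.19349609) = 13.6541.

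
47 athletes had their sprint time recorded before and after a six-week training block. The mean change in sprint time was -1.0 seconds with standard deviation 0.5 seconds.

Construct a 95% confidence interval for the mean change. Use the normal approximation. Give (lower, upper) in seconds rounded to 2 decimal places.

This is a matched-pairs design, so SE = s_d/√n = 0.5/√47 = 0.0729.
Margin = 1.960 × 0.0729 = 0.1429; the interval is -1.0 ± 0.1429 = (-1.14, -0.86).

(-1.14, -0.86)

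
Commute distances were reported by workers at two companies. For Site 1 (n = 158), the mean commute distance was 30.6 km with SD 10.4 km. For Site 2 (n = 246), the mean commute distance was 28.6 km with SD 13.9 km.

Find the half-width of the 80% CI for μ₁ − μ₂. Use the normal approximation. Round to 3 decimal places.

1.554

SE₁ = s₁/√n₁ = 10.4/√158 = 0.8274; SE₂ = 13.9/√246 = 0.8862.
Independent samples, unequal variances: SE_diff = √(SE₁² + SE₂²) = √(0.68459076 + 0.78535044) = 1.2124.
z* = 1.282, so margin of error = 1.282 × 1.2124 = 1.5543.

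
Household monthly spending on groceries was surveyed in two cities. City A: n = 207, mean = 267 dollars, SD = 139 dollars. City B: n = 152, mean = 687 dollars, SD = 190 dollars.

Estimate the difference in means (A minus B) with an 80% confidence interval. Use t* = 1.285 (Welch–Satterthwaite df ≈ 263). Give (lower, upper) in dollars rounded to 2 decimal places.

Standard errors of each mean: 139/√207 = 9.6612 and 190/√152 = 15.4110.
SE(x̄₁ − x̄₂) = √(9.6612² + 15.4110²) = 18.1889 for independent samples with unequal variances.
With t* = 1.285, the margin is 1.285 × 18.1889 = 23.3727.
x̄₁ − x̄₂ = 267 − 687 = -420.0000; the interval is -420.0000 ± 23.3727 = (-443.37, -396.63).

(-443.37, -396.63)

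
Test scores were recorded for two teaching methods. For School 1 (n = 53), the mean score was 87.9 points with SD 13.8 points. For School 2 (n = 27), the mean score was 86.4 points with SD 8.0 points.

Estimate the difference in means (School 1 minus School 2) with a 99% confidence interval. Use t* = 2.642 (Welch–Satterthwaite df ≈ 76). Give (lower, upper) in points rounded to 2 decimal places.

SE₁ = s₁/√n₁ = 13.8/√53 = 1.8956; SE₂ = 8.0/√27 = 1.5396.
Independent samples, unequal variances: SE_diff = √(SE₁² + SE₂²) = √(3.59329936 + 2.37036816) = 2.4421.
t* = 2.642, so margin of error = 2.642 × 2.4421 = 6.4520.
Difference in means = 87.9 − 86.4 = 1.5000.
1.5000 ± 6.4520 → (-4.95, 7.95).

(-4.95, 7.95)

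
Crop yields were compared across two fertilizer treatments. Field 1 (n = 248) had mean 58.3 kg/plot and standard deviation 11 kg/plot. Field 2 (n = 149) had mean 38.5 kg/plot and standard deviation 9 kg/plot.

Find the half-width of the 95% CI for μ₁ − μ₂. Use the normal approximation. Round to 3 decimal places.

1.991

Standard errors of each mean: 11/√248 = 0.6985 and 9/√149 = 0.7373.
SE(x̄₁ − x̄₂) = √(0.6985² + 0.7373²) = 1.0156 for independent samples with unequal variances.
With z* = 1.960, the margin is 1.960 × 1.0156 = 1.9906.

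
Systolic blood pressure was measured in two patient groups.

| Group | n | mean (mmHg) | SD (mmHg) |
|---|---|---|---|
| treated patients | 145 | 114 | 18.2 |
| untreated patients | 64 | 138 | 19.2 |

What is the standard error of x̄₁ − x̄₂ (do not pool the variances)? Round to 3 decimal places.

2.836

Per-group SEs: s₁/√n₁ = 18.2/√145 = 1.5114, s₂/√n₂ = 19.2/√64 = 2.4000.
Unpooled SE of the difference: √(2.28432996 + 5.76) = 2.8363.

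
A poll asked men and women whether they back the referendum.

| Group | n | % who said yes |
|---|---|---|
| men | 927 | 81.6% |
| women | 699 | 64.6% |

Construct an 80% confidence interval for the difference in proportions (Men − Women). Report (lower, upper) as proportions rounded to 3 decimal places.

The two standard errors are √(0.8160×0.1840/927) = 0.01273 and √(0.6460×0.3540/699) = 0.01809.
Because the samples are independent, SE_diff = √(0.01273² + 0.01809²) = 0.02212.
Using z* = 1.282 for 80%, ME = 1.282 × 0.02212 = 0.02836.
p̂₁ − p̂₂ = 0.1700; interval 0.1700 ± 0.02836 gives (0.142, 0.198).

(0.142, 0.198)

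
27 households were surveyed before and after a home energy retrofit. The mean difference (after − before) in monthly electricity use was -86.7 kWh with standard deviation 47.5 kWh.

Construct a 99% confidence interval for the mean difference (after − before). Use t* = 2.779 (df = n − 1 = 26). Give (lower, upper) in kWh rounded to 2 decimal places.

Paired design: SE = s_d/√n = 47.5/√27 = 9.1414.
t* = 2.779; margin of error = 2.779 × 9.1414 = 25.4040.
-86.7 ± 25.4040 → (-112.10, -61.30).

(-112.10, -61.30)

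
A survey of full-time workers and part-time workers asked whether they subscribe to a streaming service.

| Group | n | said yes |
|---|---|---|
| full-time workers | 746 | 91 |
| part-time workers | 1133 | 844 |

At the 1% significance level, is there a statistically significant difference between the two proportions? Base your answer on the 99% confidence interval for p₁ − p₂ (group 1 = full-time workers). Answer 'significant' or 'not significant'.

p̂₁ = 91/746 = 0.1220 and p̂₂ = 844/1133 = 0.7449.
SE₁ = √(p̂₁(1−p̂₁)/n₁) = √(0.1220·0.8780/746) = 0.01198; SE₂ = √(0.7449·0.2551/1133) = 0.01295.
Independent samples: SE of the difference = √(SE₁² + SE₂²) = √(0.0001435204 + 0.0001677025) = 0.01764.
z* for 99% confidence is 2.576, so the margin of error is 2.576 × 0.01764 = 0.04544.
Point estimate p̂₁ − p̂₂ = 0.1220 − 0.7449 = -0.6229.
-0.6229 ± 0.04544 → (-0.66834, -0.57746).
The interval (-0.66834, -0.57746) does not contain 0, so the difference is significant.

significant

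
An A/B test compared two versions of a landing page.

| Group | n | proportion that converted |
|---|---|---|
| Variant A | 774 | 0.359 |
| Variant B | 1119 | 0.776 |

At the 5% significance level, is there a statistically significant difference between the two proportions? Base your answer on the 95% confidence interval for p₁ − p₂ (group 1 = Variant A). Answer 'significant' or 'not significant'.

significant

The two standard errors are √(0.3590×0.6410/774) = 0.01724 and √(0.7760×0.2240/1119) = 0.01246.
Because the samples are independent, SE_diff = √(0.01724² + 0.01246²) = 0.02127.
Using z* = 1.960 for 95%, ME = 1.960 × 0.02127 = 0.04169.
p̂₁ − p̂₂ = -0.4170; interval -0.4170 ± 0.04169 gives (-0.45869, -0.37531).
The interval (-0.45869, -0.37531) does not contain 0, so the difference is significant.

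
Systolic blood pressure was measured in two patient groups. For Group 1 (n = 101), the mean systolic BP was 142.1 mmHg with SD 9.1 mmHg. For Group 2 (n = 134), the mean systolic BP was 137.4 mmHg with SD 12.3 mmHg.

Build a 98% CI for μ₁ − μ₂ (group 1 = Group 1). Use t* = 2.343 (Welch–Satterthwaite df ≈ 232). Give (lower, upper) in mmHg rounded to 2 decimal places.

(1.43, 7.97)

Per-group SEs: s₁/√n₁ = 9.1/√101 = 0.9055, s₂/√n₂ = 12.3/√134 = 1.0626.
Unpooled SE of the difference: √(0.81993025 + 1.12911876) = 1.3961.
Margin of error = t* · SE = 2.343 × 1.3961 = 3.2711.
x̄₁ − x̄₂ = 142.1 − 137.4 = 4.7000.
CI: 4.7000 ± 3.2711 = (1.43, 7.97).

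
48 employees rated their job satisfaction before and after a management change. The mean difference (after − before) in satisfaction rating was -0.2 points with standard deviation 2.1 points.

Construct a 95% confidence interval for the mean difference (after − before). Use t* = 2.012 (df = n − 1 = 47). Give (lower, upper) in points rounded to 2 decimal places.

This is a matched-pairs design, so SE = s_d/√n = 2.1/√48 = 0.3031.
Margin = 2.012 × 0.3031 = 0.6098; the interval is -0.2 ± 0.6098 = (-0.81, 0.41).

(-0.81, 0.41)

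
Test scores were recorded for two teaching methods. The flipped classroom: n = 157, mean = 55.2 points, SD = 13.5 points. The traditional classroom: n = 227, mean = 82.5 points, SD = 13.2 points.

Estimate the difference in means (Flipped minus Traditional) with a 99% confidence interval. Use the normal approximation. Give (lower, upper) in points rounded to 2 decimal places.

SE₁ = s₁/√n₁ = 13.5/√157 = 1.0774; SE₂ = 13.2/√227 = 0.8761.
Independent samples, unequal variances: SE_diff = √(SE₁² + SE₂²) = √(1.16079076 + 0.76755121) = 1.3886.
z* = 2.576, so margin of error = 2.576 × 1.3886 = 3.5770.
Difference in means = 55.2 − 82.5 = -27.3000.
-27.3000 ± 3.5770 → (-30.88, -23.72).

(-30.88, -23.72)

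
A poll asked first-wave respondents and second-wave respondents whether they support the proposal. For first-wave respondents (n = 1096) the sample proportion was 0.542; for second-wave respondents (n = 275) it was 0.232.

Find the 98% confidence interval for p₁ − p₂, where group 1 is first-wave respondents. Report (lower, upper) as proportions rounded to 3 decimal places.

(0.241, 0.379)

SE₁ = √(p̂₁(1−p̂₁)/n₁) = √(0.5420·0.4580/1096) = 0.01505; SE₂ = √(0.2320·0.7680/275) = 0.02545.
Independent samples: SE of the difference = √(SE₁² + SE₂²) = √(0.0002265025 + 0.0006477025) = 0.02957.
z* for 98% confidence is 2.326, so the margin of error is 2.326 × 0.02957 = 0.06878.
Point estimate p̂₁ − p̂₂ = 0.5420 − 0.2320 = 0.3100.
0.3100 ± 0.06878 → (0.241, 0.379).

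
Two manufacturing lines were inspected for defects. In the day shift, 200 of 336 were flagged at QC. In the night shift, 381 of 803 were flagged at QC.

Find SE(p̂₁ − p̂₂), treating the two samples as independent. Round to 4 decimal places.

0.0321

Sample proportions: 200/336 = 0.5952, 381/803 = 0.4745.
Each SE is √(p̂(1−p̂)/n): √(0.5952·0.4048/336) = 0.02678 and √(0.4745·0.5255/803) = 0.01762.
SE(p̂₁ − p̂₂) = √(SE₁² + SE₂²) = √(0.0007171684 + 0.0003104644) = 0.03206, since the two samples are independent.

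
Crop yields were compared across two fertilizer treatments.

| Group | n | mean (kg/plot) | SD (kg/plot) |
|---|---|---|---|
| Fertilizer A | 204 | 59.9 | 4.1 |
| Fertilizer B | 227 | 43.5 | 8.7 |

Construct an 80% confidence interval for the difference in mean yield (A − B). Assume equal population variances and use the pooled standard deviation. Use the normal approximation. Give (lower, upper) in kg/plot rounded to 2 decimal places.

Pooled variance s_p² = [203·4.1² + 226·8.7²] / (204+227−2) = 47.8284, so s_p = 6.9158.
SE_diff = s_p·√(1/n₁ + 1/n₂) = 6.9158·√(1/204 + 1/227) = 0.6672.
z* = 1.282; margin = 1.282 × 0.6672 = 0.8554.
Difference = 59.9 − 43.5 = 16.4000.
16.4000 ± 0.8554 → (15.54, 17.26).

(15.54, 17.26)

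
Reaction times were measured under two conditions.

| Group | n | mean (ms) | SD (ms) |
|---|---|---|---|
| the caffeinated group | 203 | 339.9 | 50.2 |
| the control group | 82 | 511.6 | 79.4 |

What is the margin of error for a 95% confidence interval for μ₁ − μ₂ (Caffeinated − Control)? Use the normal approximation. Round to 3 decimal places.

18.521

SE₁ = s₁/√n₁ = 50.2/√203 = 3.5233; SE₂ = 79.4/√82 = 8.7683.
Independent samples, unequal variances: SE_diff = √(SE₁² + SE₂²) = √(12.41364289 + 76.88308489) = 9.4497.
z* = 1.960, so margin of error = 1.960 × 9.4497 = 18.5214.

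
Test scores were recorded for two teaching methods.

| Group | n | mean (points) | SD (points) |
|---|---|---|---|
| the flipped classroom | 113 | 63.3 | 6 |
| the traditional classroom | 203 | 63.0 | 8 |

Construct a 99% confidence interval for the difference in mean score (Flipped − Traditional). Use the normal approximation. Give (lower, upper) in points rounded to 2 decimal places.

(-1.75, 2.35)

Per-group SEs: s₁/√n₁ = 6/√113 = 0.5644, s₂/√n₂ = 8/√203 = 0.5615.
Unpooled SE of the difference: √(0.31854736 + 0.31528225) = 0.7961.
Margin of error = z* · SE = 2.576 × 0.7961 = 2.0508.
x̄₁ − x̄₂ = 63.3 − 63.0 = 0.3000.
CI: 0.3000 ± 2.0508 = (-1.75, 2.35).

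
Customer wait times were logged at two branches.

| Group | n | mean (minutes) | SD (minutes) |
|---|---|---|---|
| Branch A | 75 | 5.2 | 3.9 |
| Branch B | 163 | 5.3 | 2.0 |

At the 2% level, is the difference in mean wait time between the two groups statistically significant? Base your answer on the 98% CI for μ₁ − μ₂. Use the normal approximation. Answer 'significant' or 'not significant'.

not significant

Per-group SEs: s₁/√n₁ = 3.9/√75 = 0.4503, s₂/√n₂ = 2.0/√163 = 0.1567.
Unpooled SE of the difference: √(0.20277009 + 0.02455489) = 0.4768.
Margin of error = z* · SE = 2.326 × 0.4768 = 1.1090.
x̄₁ − x̄₂ = 5.2 − 5.3 = -0.1000.
CI: -0.1000 ± 1.1090 = (-1.2090, 1.0090).
The interval (-1.2090, 1.0090) contains 0, so the difference is not significant.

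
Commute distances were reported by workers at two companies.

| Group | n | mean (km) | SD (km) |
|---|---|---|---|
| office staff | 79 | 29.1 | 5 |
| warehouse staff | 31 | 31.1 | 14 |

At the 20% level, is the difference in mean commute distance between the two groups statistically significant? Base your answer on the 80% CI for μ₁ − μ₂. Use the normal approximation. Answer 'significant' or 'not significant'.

not significant

SE₁ = s₁/√n₁ = 5/√79 = 0.5625; SE₂ = 14/√31 = 2.5145.
Independent samples, unequal variances: SE_diff = √(SE₁² + SE₂²) = √(0.31640625 + 6.32271025) = 2.5766.
z* = 1.282, so margin of error = 1.282 × 2.5766 = 3.3032.
Difference in means = 29.1 − 31.1 = -2.0000.
-2.0000 ± 3.3032 → (-5.3032, 1.3032).
The interval (-5.3032, 1.3032) contains 0, so the difference is not significant.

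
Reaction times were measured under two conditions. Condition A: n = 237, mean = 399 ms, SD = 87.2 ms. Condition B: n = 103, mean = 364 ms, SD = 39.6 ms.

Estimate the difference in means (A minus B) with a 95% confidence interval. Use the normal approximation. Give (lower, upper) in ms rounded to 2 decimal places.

(21.52, 48.48)

Standard errors of each mean: 87.2/√237 = 5.6642 and 39.6/√103 = 3.9019.
SE(x̄₁ − x̄₂) = √(5.6642² + 3.9019²) = 6.8781 for independent samples with unequal variances.
With z* = 1.960, the margin is 1.960 × 6.8781 = 13.4811.
x̄₁ − x̄₂ = 399 − 364 = 35.0000; the interval is 35.0000 ± 13.4811 = (21.52, 48.48).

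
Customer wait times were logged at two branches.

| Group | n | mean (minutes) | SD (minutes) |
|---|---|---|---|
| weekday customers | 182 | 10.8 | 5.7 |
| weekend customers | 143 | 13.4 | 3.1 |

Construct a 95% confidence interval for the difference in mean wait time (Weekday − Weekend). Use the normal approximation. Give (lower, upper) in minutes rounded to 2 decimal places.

Standard errors of each mean: 5.7/√182 = 0.4225 and 3.1/√143 = 0.2592.
SE(x̄₁ − x̄₂) = √(0.4225² + 0.2592²) = 0.4957 for independent samples with unequal variances.
With z* = 1.960, the margin is 1.960 × 0.4957 = 0.9716.
x̄₁ − x̄₂ = 10.8 − 13.4 = -2.6000; the interval is -2.6000 ± 0.9716 = (-3.57, -1.63).

(-3.57, -1.63)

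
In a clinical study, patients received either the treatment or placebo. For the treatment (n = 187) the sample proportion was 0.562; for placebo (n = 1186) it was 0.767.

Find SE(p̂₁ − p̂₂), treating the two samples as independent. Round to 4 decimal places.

0.0383

SE₁ = √(p̂₁(1−p̂₁)/n₁) = √(0.5620·0.4380/187) = 0.03628; SE₂ = √(0.7670·0.2330/1186) = 0.01228.
Independent samples: SE of the difference = √(SE₁² + SE₂²) = √(0.0013162384 + 0.0001507984) = 0.03830.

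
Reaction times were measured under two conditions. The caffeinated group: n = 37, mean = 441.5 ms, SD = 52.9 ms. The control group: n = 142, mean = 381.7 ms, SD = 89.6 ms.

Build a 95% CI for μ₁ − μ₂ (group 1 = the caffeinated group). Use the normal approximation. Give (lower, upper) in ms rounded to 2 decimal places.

Standard errors of each mean: 52.9/√37 = 8.6967 and 89.6/√142 = 7.5191.
SE(x̄₁ − x̄₂) = √(8.6967² + 7.5191²) = 11.4965 for independent samples with unequal variances.
With z* = 1.960, the margin is 1.960 × 11.4965 = 22.5331.
x̄₁ − x̄₂ = 441.5 − 381.7 = 59.8000; the interval is 59.8000 ± 22.5331 = (37.27, 82.33).

(37.27, 82.33)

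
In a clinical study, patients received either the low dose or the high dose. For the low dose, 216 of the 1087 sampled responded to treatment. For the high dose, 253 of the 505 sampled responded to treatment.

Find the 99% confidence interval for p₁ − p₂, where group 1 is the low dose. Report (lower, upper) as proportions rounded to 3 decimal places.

(-0.368, -0.237)

Sample proportions: 216/1087 = 0.1987, 253/505 = 0.5010.
Each SE is √(p̂(1−p̂)/n): √(0.1987·0.8013/1087) = 0.01210 and √(0.5010·0.4990/505) = 0.02225.
SE(p̂₁ − p̂₂) = √(SE₁² + SE₂²) = √(0.00014641 + 0.0004950625) = 0.02533, since the two samples are independent.
At 99% confidence z* = 2.576; margin = 2.576 × 0.02533 = 0.06525.
The difference is 0.1987 − 0.5010 = -0.3023, so the interval is -0.3023 ± 0.06525 = (-0.368, -0.237).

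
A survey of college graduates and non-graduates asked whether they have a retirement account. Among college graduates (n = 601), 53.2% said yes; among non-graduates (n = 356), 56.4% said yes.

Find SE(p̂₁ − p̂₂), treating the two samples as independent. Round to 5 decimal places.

Each SE is √(p̂(1−p̂)/n): √(0.5320·0.4680/601) = 0.02035 and √(0.5640·0.4360/356) = 0.02628.
SE(p̂₁ − p̂₂) = √(SE₁² + SE₂²) = √(0.0004141225 + 0.0006906384) = 0.03324, since the two samples are independent.

0.03324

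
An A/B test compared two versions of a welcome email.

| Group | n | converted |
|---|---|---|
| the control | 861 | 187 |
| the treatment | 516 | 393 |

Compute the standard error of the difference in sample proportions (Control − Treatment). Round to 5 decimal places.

0.02344

Sample proportions: 187/861 = 0.2172, 393/516 = 0.7616.
Each SE is √(p̂(1−p̂)/n): √(0.2172·0.7828/861) = 0.01405 and √(0.7616·0.2384/516) = 0.01876.
SE(p̂₁ − p̂₂) = √(SE₁² + SE₂²) = √(0.0001974025 + 0.0003519376) = 0.02344, since the two samples are independent.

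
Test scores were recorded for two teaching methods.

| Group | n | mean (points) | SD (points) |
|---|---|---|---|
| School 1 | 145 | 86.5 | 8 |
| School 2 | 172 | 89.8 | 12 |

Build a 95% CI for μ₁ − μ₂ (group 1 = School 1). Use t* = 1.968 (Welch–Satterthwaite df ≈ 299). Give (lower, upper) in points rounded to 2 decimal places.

(-5.53, -1.07)

SE₁ = s₁/√n₁ = 8/√145 = 0.6644; SE₂ = 12/√172 = 0.9150.
Independent samples, unequal variances: SE_diff = √(SE₁² + SE₂²) = √(0.44142736 + 0.837225) = 1.1308.
t* = 1.968, so margin of error = 1.968 × 1.1308 = 2.2254.
Difference in means = 86.5 − 89.8 = -3.3000.
-3.3000 ± 2.2254 → (-5.53, -1.07).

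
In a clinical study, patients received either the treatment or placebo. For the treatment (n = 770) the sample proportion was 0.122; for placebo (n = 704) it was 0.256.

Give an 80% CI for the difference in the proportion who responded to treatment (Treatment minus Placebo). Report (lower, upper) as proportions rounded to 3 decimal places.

(-0.160, -0.108)

SE₁ = √(p̂₁(1−p̂₁)/n₁) = √(0.1220·0.8780/770) = 0.01179; SE₂ = √(0.2560·0.7440/704) = 0.01645.
Independent samples: SE of the difference = √(SE₁² + SE₂²) = √(0.0001390041 + 0.0002706025) = 0.02024.
z* for 80% confidence is 1.282, so the margin of error is 1.282 × 0.02024 = 0.02595.
Point estimate p̂₁ − p̂₂ = 0.1220 − 0.2560 = -0.1340.
-0.1340 ± 0.02595 → (-0.160, -0.108).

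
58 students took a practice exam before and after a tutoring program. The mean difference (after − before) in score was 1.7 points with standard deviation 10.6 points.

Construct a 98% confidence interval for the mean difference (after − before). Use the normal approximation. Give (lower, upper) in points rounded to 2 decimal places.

(-1.54, 4.94)

Paired design: SE = s_d/√n = 10.6/√58 = 1.3918.
z* = 2.326; margin of error = 2.326 × 1.3918 = 3.2373.
1.7 ± 3.2373 → (-1.54, 4.94).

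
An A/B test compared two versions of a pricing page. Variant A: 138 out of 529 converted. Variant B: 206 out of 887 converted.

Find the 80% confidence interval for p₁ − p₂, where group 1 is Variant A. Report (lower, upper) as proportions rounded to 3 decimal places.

First, p̂₁ = 138/529 = 0.2609; p̂₂ = 206/887 = 0.2322.
The two standard errors are √(0.2609×0.7391/529) = 0.01909 and √(0.2322×0.7678/887) = 0.01418.
Because the samples are independent, SE_diff = √(0.01909² + 0.01418²) = 0.02378.
Using z* = 1.282 for 80%, ME = 1.282 × 0.02378 = 0.03049.
p̂₁ − p̂₂ = 0.0287; interval 0.0287 ± 0.03049 gives (-0.002, 0.059).

(-0.002, 0.059)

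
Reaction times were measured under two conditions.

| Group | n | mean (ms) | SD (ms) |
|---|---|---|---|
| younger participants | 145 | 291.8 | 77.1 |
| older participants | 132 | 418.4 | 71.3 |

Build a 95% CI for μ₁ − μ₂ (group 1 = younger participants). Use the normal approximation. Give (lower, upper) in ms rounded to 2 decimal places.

(-144.08, -109.12)

Standard errors of each mean: 77.1/√145 = 6.4028 and 71.3/√132 = 6.2059.
SE(x̄₁ − x̄₂) = √(6.4028² + 6.2059²) = 8.9168 for independent samples with unequal variances.
With z* = 1.960, the margin is 1.960 × 8.9168 = 17.4769.
x̄₁ − x̄₂ = 291.8 − 418.4 = -126.6000; the interval is -126.6000 ± 17.4769 = (-144.08, -109.12).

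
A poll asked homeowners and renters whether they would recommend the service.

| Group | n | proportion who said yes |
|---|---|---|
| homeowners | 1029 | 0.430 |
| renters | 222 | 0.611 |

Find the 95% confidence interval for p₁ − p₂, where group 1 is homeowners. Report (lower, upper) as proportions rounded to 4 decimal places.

Each SE is √(p̂(1−p̂)/n): √(0.4300·0.5700/1029) = 0.01543 and √(0.6110·0.3890/222) = 0.03272.
SE(p̂₁ − p̂₂) = √(SE₁² + SE₂²) = √(0.0002380849 + 0.0010705984) = 0.03618, since the two samples are independent.
At 95% confidence z* = 1.960; margin = 1.960 × 0.03618 = 0.07091.
The difference is 0.4300 − 0.6110 = -0.1810, so the interval is -0.1810 ± 0.07091 = (-0.2519, -0.1101).

(-0.2519, -0.1101)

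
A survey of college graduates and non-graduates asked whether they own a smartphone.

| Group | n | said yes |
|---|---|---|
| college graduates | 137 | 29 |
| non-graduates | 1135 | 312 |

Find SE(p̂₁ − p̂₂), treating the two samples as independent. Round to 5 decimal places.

0.03733

Sample proportions: 29/137 = 0.2117, 312/1135 = 0.2749.
Each SE is √(p̂(1−p̂)/n): √(0.2117·0.7883/137) = 0.03490 and √(0.2749·0.7251/1135) = 0.01325.
SE(p̂₁ − p̂₂) = √(SE₁² + SE₂²) = √(0.00121801 + 0.0001755625) = 0.03733, since the two samples are independent.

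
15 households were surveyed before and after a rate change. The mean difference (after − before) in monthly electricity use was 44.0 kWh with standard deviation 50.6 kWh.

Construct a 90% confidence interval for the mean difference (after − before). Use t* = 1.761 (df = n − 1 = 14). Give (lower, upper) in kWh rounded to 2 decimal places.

Paired design: SE = s_d/√n = 50.6/√15 = 13.0649.
t* = 1.761; margin of error = 1.761 × 13.0649 = 23.0073.
44.0 ± 23.0073 → (20.99, 67.01).

(20.99, 67.01)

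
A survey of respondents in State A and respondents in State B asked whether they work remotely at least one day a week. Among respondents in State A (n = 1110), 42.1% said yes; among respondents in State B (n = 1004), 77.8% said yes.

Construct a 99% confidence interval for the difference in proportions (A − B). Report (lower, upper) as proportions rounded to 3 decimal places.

(-0.408, -0.306)

SE₁ = √(p̂₁(1−p̂₁)/n₁) = √(0.4210·0.5790/1110) = 0.01482; SE₂ = √(0.7780·0.2220/1004) = 0.01312.
Independent samples: SE of the difference = √(SE₁² + SE₂²) = √(0.0002196324 + 0.0001721344) = 0.01979.
z* for 99% confidence is 2.576, so the margin of error is 2.576 × 0.01979 = 0.05098.
Point estimate p̂₁ − p̂₂ = 0.4210 − 0.7780 = -0.3570.
-0.3570 ± 0.05098 → (-0.408, -0.306).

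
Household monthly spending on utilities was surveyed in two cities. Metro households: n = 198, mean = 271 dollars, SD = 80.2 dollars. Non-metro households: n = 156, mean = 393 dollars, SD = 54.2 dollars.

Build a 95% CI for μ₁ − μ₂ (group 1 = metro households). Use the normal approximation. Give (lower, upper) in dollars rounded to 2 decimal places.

(-136.04, -107.96)

Standard errors of each mean: 80.2/√198 = 5.6996 and 54.2/√156 = 4.3395.
SE(x̄₁ − x̄₂) = √(5.6996² + 4.3395²) = 7.1636 for independent samples with unequal variances.
With z* = 1.960, the margin is 1.960 × 7.1636 = 14.0407.
x̄₁ − x̄₂ = 271 − 393 = -122.0000; the interval is -122.0000 ± 14.0407 = (-136.04, -107.96).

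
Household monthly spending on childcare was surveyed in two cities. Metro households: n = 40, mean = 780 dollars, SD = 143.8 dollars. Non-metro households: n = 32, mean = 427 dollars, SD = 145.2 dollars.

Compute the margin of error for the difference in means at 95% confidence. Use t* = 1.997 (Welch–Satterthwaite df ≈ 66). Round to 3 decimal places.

68.477

Per-group SEs: s₁/√n₁ = 143.8/√40 = 22.7368, s₂/√n₂ = 145.2/√32 = 25.6680.
Unpooled SE of the difference: √(516.96207424 + 658.846224) = 34.2901.
Margin of error = t* · SE = 1.997 × 34.2901 = 68.4773.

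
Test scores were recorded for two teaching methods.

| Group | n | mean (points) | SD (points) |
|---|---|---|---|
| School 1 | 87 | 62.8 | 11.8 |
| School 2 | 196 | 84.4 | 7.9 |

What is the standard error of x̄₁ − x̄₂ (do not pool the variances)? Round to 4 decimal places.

1.3852

Per-group SEs: s₁/√n₁ = 11.8/√87 = 1.2651, s₂/√n₂ = 7.9/√196 = 0.5643.
Unpooled SE of the difference: √(1.60047801 + 0.31843449) = 1.3852.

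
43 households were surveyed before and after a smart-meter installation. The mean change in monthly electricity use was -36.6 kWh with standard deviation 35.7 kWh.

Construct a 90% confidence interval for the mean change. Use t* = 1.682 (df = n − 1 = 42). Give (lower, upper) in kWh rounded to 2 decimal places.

Paired design: SE = s_d/√n = 35.7/√43 = 5.4442.
t* = 1.682; margin of error = 1.682 × 5.4442 = 9.1571.
-36.6 ± 9.1571 → (-45.76, -27.44).

(-45.76, -27.44)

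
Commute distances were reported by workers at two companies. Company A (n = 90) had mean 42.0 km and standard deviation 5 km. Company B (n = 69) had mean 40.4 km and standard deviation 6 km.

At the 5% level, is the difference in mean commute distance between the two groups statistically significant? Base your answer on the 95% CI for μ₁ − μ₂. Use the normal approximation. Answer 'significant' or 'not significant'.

SE₁ = s₁/√n₁ = 5/√90 = 0.5270; SE₂ = 6/√69 = 0.7223.
Independent samples, unequal variances: SE_diff = √(SE₁² + SE₂²) = √(0.277729 + 0.52171729) = 0.8941.
z* = 1.960, so margin of error = 1.960 × 0.8941 = 1.7524.
Difference in means = 42.0 − 40.4 = 1.6000.
1.6000 ± 1.7524 → (-0.1524, 3.3524).
The interval (-0.1524, 3.3524) contains 0, so the difference is not significant.

not significant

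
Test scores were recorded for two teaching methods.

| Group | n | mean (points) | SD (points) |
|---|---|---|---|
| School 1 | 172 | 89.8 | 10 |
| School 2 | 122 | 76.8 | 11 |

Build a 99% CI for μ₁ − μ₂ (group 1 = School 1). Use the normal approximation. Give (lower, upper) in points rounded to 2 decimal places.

SE₁ = s₁/√n₁ = 10/√172 = 0.7625; SE₂ = 11/√122 = 0.9959.
Independent samples, unequal variances: SE_diff = √(SE₁² + SE₂²) = √(0.58140625 + 0.99181681) = 1.2543.
z* = 2.576, so margin of error = 2.576 × 1.2543 = 3.2311.
Difference in means = 89.8 − 76.8 = 13.0000.
13.0000 ± 3.2311 → (9.77, 16.23).

(9.77, 16.23)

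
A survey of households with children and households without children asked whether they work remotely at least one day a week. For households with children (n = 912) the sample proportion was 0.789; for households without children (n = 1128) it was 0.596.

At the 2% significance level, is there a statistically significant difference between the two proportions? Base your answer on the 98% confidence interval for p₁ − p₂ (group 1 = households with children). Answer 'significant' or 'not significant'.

SE₁ = √(p̂₁(1−p̂₁)/n₁) = √(0.7890·0.2110/912) = 0.01351; SE₂ = √(0.5960·0.4040/1128) = 0.01461.
Independent samples: SE of the difference = √(SE₁² + SE₂²) = √(0.0001825201 + 0.0002134521) = 0.01990.
z* for 98% confidence is 2.326, so the margin of error is 2.326 × 0.01990 = 0.04629.
Point estimate p̂₁ − p̂₂ = 0.7890 − 0.5960 = 0.1930.
0.1930 ± 0.04629 → (0.14671, 0.23929).
The interval (0.14671, 0.23929) does not contain 0, so the difference is significant.

significant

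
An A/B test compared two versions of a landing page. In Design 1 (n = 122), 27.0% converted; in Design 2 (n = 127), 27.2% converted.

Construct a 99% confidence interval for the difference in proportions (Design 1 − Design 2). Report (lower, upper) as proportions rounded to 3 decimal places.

(-0.147, 0.143)

Each SE is √(p̂(1−p̂)/n): √(0.2700·0.7300/122) = 0.04019 and √(0.2720·0.7280/127) = 0.03949.
SE(p̂₁ − p̂₂) = √(SE₁² + SE₂²) = √(0.0016152361 + 0.0015594601) = 0.05634, since the two samples are independent.
At 99% confidence z* = 2.576; margin = 2.576 × 0.05634 = 0.14513.
The difference is 0.2700 − 0.2720 = -0.0020, so the interval is -0.0020 ± 0.14513 = (-0.147, 0.143).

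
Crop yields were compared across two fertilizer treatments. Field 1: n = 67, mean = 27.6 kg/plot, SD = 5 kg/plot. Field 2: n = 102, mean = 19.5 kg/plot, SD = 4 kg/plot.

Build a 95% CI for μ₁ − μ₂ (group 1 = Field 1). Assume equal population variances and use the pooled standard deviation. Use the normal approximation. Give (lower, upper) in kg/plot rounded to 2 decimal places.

(6.74, 9.46)

s_p = √[((n₁−1)s₁² + (n₂−1)s₂²)/(n₁+n₂−2)] = √[(66·5² + 101·4²)/167] = 4.4223.
SE = 4.4223·√(1/67 + 1/102) = 0.6954.
With z* = 1.960, margin = 1.960 × 0.6954 = 1.3630.
x̄₁ − x̄₂ = 27.6 − 19.5 = 8.1000; interval 8.1000 ± 1.3630 = (6.74, 9.46).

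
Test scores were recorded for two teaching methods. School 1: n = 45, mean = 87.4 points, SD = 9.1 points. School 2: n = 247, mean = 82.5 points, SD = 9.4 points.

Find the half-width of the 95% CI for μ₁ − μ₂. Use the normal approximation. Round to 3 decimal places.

SE₁ = s₁/√n₁ = 9.1/√45 = 1.3565; SE₂ = 9.4/√247 = 0.5981.
Independent samples, unequal variances: SE_diff = √(SE₁² + SE₂²) = √(1.84009225 + 0.35772361) = 1.4825.
z* = 1.960, so margin of error = 1.960 × 1.4825 = 2.9057.

2.906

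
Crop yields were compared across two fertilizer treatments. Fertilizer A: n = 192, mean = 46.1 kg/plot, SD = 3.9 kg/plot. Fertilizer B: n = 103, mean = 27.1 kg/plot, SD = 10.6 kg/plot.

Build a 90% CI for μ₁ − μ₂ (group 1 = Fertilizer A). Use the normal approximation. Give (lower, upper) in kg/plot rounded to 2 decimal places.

(17.22, 20.78)

Standard errors of each mean: 3.9/√192 = 0.2815 and 10.6/√103 = 1.0444.
SE(x̄₁ − x̄₂) = √(0.2815² + 1.0444²) = 1.0817 for independent samples with unequal variances.
With z* = 1.645, the margin is 1.645 × 1.0817 = 1.7794.
x̄₁ − x̄₂ = 46.1 − 27.1 = 19.0000; the interval is 19.0000 ± 1.7794 = (17.22, 20.78).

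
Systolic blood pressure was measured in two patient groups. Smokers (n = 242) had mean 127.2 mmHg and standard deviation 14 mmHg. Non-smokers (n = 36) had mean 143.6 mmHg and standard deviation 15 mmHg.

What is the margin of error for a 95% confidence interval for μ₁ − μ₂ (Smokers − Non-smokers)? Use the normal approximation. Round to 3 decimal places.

Standard errors of each mean: 14/√242 = 0.9000 and 15/√36 = 2.5000.
SE(x̄₁ − x̄₂) = √(0.9000² + 2.5000²) = 2.6571 for independent samples with unequal variances.
With z* = 1.960, the margin is 1.960 × 2.6571 = 5.2079.

5.208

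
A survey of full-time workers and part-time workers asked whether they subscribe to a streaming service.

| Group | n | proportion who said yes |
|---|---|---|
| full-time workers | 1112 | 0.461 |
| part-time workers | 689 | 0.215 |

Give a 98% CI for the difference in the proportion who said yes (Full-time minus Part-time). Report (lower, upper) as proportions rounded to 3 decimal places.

(0.196, 0.296)

The two standard errors are √(0.4610×0.5390/1112) = 0.01495 and √(0.2150×0.7850/689) = 0.01565.
Because the samples are independent, SE_diff = √(0.01495² + 0.01565²) = 0.02164.
Using z* = 2.326 for 98%, ME = 2.326 × 0.02164 = 0.05033.
p̂₁ − p̂₂ = 0.2460; interval 0.2460 ± 0.05033 gives (0.196, 0.296).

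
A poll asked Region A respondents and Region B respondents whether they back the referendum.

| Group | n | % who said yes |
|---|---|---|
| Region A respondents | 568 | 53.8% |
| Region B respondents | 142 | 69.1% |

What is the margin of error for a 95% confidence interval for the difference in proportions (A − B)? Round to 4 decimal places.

0.0864

The two standard errors are √(0.5380×0.4620/568) = 0.02092 and √(0.6910×0.3090/142) = 0.03878.
Because the samples are independent, SE_diff = √(0.02092² + 0.03878²) = 0.04406.
Using z* = 1.960 for 95%, ME = 1.960 × 0.04406 = 0.08636.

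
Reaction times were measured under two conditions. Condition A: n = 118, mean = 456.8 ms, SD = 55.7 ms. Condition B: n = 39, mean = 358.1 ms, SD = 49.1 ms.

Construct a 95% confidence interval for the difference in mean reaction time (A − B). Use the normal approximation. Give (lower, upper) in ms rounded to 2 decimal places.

(80.30, 117.10)

SE₁ = s₁/√n₁ = 55.7/√118 = 5.1276; SE₂ = 49.1/√39 = 7.8623.
Independent samples, unequal variances: SE_diff = √(SE₁² + SE₂²) = √(26.29228176 + 61.81576129) = 9.3866.
z* = 1.960, so margin of error = 1.960 × 9.3866 = 18.3977.
Difference in means = 456.8 − 358.1 = 98.7000.
98.7000 ± 18.3977 → (80.30, 117.10).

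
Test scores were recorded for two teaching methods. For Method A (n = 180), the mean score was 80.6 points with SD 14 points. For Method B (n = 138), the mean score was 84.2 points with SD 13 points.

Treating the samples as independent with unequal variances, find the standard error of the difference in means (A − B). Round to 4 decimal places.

Standard errors of each mean: 14/√180 = 1.0435 and 13/√138 = 1.1066.
SE(x̄₁ − x̄₂) = √(1.0435² + 1.1066²) = 1.5210 for independent samples with unequal variances.

1.5210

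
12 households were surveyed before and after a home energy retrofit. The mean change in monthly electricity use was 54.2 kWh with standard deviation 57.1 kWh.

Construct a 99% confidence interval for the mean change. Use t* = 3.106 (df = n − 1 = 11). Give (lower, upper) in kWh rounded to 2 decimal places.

This is a matched-pairs design, so SE = s_d/√n = 57.1/√12 = 16.4834.
Margin = 3.106 × 16.4834 = 51.1974; the interval is 54.2 ± 51.1974 = (3.00, 105.40).

(3.00, 105.40)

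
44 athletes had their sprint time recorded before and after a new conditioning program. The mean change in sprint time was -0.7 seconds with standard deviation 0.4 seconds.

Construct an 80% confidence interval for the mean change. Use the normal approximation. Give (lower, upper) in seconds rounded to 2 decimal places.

Paired design: SE = s_d/√n = 0.4/√44 = 0.0603.
z* = 1.282; margin of error = 1.282 × 0.0603 = 0.0773.
-0.7 ± 0.0773 → (-0.78, -0.62).

(-0.78, -0.62)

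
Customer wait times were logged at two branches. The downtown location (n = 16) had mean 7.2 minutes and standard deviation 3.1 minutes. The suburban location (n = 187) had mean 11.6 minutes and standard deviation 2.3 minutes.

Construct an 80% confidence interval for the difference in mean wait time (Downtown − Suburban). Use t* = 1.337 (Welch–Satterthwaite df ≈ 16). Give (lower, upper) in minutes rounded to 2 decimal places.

(-5.46, -3.34)

SE₁ = s₁/√n₁ = 3.1/√16 = 0.7750; SE₂ = 2.3/√187 = 0.1682.
Independent samples, unequal variances: SE_diff = √(SE₁² + SE₂²) = √(0.600625 + 0.02829124) = 0.7930.
t* = 1.337, so margin of error = 1.337 × 0.7930 = 1.0602.
Difference in means = 7.2 − 11.6 = -4.4000.
-4.4000 ± 1.0602 → (-5.46, -3.34).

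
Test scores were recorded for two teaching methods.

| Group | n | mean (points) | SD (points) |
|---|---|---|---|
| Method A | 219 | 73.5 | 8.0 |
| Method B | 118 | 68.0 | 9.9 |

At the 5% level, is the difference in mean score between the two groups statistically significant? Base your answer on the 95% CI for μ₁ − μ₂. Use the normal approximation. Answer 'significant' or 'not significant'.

significant

Per-group SEs: s₁/√n₁ = 8.0/√219 = 0.5406, s₂/√n₂ = 9.9/√118 = 0.9114.
Unpooled SE of the difference: √(0.29224836 + 0.83064996) = 1.0597.
Margin of error = z* · SE = 1.960 × 1.0597 = 2.0770.
x̄₁ − x̄₂ = 73.5 − 68.0 = 5.5000.
CI: 5.5000 ± 2.0770 = (3.4230, 7.5770).
The interval (3.4230, 7.5770) does not contain 0, so the difference is significant.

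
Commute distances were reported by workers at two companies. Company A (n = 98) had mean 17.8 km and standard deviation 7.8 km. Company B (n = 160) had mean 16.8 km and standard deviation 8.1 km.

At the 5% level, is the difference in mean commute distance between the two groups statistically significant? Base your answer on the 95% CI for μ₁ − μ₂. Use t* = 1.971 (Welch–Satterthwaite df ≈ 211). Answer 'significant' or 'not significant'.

not significant

Per-group SEs: s₁/√n₁ = 7.8/√98 = 0.7879, s₂/√n₂ = 8.1/√160 = 0.6404.
Unpooled SE of the difference: √(0.62078641 + 0.41011216) = 1.0153.
Margin of error = t* · SE = 1.971 × 1.0153 = 2.0012.
x̄₁ − x̄₂ = 17.8 − 16.8 = 1.0000.
CI: 1.0000 ± 2.0012 = (-1.0012, 3.0012).
The interval (-1.0012, 3.0012) contains 0, so the difference is not significant.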